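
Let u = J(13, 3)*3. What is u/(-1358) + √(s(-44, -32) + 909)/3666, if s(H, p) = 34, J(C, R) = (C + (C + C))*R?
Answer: -351/1358 + √943/3666 ≈ -0.25009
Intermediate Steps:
J(C, R) = 3*C*R (J(C, R) = (C + 2*C)*R = (3*C)*R = 3*C*R)
u = 351 (u = (3*13*3)*3 = 117*3 = 351)
u/(-1358) + √(s(-44, -32) + 909)/3666 = 351/(-1358) + √(34 + 909)/3666 = 351*(-1/1358) + √943*(1/3666) = -351/1358 + √943/3666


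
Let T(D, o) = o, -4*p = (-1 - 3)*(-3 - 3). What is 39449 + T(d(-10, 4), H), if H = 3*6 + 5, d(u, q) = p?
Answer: 39472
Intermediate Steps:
p = -6 (p = -(-1 - 3)*(-3 - 3)/4 = -(-1)*(-6) = -¼*24 = -6)
d(u, q) = -6
H = 23 (H = 18 + 5 = 23)
39449 + T(d(-10, 4), H) = 39449 + 23 = 39472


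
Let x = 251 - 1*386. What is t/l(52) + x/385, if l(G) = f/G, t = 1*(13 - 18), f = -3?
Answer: 19939/231 ≈ 86.316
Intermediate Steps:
x = -135 (x = 251 - 386 = -135)
t = -5 (t = 1*(-5) = -5)
l(G) = -3/G
t/l(52) + x/385 = -5/((-3/52)) - 135/385 = -5/((-3*1/52)) - 135*1/385 = -5/(-3/52) - 27/77 = -5*(-52/3) - 27/77 = 260/3 - 27/77 = 19939/231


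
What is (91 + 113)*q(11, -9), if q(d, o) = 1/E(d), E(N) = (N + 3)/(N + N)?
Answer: 2244/7 ≈ 320.57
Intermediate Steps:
E(N) = (3 + N)/(2*N) (E(N) = (3 + N)/((2*N)) = (3 + N)*(1/(2*N)) = (3 + N)/(2*N))
q(d, o) = 2*d/(3 + d) (q(d, o) = 1/((3 + d)/(2*d)) = 2*d/(3 + d))
(91 + 113)*q(11, -9) = (91 + 113)*(2*11/(3 + 11)) = 204*(2*11/14) = 204*(2*11*(1/14)) = 204*(11/7) = 2244/7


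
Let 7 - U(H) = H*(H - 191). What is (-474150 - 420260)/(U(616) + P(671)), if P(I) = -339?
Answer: 447205/131066 ≈ 3.4121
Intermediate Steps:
U(H) = 7 - H*(-191 + H) (U(H) = 7 - H*(H - 191) = 7 - H*(-191 + H))
(-474150 - 420260)/(U(616) + P(671)) = (-474150 - 420260)/((7 - 1*616² + 191*616) - 339) = -894410/((7 - 1*379456 + 117656) - 339) = -894410/((7 - 379456 + 117656) - 339) = -894410/(-261793 - 339) = -894410/(-262132) = -894410*(-1/262132) = 447205/131066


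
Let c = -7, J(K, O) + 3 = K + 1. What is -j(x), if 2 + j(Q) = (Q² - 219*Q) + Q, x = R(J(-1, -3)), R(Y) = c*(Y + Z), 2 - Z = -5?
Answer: -6886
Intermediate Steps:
J(K, O) = -2 + K (J(K, O) = -3 + (K + 1) = -3 + (1 + K) = -2 + K)
Z = 7 (Z = 2 - 1*(-5) = 2 + 5 = 7)
R(Y) = -49 - 7*Y (R(Y) = -7*(Y + 7) = -7*(7 + Y) = -49 - 7*Y)
x = -28 (x = -49 - 7*(-2 - 1) = -49 - 7*(-3) = -49 + 21 = -28)
j(Q) = -2 + Q² - 218*Q (j(Q) = -2 + ((Q² - 219*Q) + Q) = -2 + (Q² - 218*Q) = -2 + Q² - 218*Q)
-j(x) = -(-2 + (-28)² - 218*(-28)) = -(-2 + 784 + 6104) = -1*6886 = -6886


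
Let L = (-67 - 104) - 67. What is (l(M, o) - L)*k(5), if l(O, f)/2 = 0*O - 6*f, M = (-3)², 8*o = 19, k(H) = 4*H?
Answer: 4190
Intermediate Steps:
o = 19/8 (o = (⅛)*19 = 19/8 ≈ 2.3750)
M = 9
l(O, f) = -12*f (l(O, f) = 2*(0*O - 6*f) = 2*(0 - 6*f) = 2*(-6*f) = -12*f)
L = -238 (L = -171 - 67 = -238)
(l(M, o) - L)*k(5) = (-12*19/8 - 1*(-238))*(4*5) = (-57/2 + 238)*20 = (419/2)*20 = 4190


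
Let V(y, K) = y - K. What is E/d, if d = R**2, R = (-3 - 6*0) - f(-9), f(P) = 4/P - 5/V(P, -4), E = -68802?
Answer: -2786481/512 ≈ -5442.3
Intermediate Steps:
f(P) = -5/(4 + P) + 4/P (f(P) = 4/P - 5/(P - 1*(-4)) = 4/P - 5/(P + 4) = 4/P - 5/(4 + P) = -5/(4 + P) + 4/P)
R = -32/9 (R = (-3 - 6*0) - (16 - 1*(-9))/((-9)*(4 - 9)) = (-3 + 0) - (-1)*(16 + 9)/(9*(-5)) = -3 - (-1)*(-1)*25/(9*5) = -3 - 1*5/9 = -3 - 5/9 = -32/9 ≈ -3.5556)
d = 1024/81 (d = (-32/9)**2 = 1024/81 ≈ 12.642)
E/d = -68802/1024/81 = -68802*81/1024 = -2786481/512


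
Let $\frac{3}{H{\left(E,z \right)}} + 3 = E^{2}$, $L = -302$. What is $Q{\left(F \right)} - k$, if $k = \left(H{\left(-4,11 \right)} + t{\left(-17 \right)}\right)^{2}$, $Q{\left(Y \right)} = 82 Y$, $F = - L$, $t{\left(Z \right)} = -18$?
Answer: $\frac{4131755}{169} \approx 24448.0$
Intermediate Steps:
$F = 302$ ($F = \left(-1\right) \left(-302\right) = 302$)
$H{\left(E,z \right)} = \frac{3}{-3 + E^{2}}$
$k = \frac{53361}{169}$ ($k = \left(\frac{3}{-3 + \left(-4\right)^{2}} - 18\right)^{2} = \left(\frac{3}{-3 + 16} - 18\right)^{2} = \left(\frac{3}{13} - 18\right)^{2} = \left(- \frac{231}{13}\right)^{2} = \frac{53361}{169} \approx 315.75$)
$Q{\left(F \right)} - k = 82 \cdot 302 - \frac{53361}{169} = 24764 - \frac{53361}{169} = \frac{4131755}{169}$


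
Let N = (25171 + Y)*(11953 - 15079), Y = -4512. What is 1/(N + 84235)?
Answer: -1/64495799 ≈ -1.5505e-8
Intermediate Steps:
N = -64580034 (N = (25171 - 4512)*(11953 - 15079) = 20659*(-3126) = -64580034)
1/(N + 84235) = 1/(-64580034 + 84235) = 1/(-64495799) = -1/64495799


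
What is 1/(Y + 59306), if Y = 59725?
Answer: 1/119031 ≈ 8.4012e-6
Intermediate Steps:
1/(Y + 59306) = 1/(59725 + 59306) = 1/119031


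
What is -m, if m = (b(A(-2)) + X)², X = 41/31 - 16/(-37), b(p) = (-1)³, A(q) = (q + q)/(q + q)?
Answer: -749956/1315609 ≈ -0.57004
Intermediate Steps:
A(q) = 1 (A(q) = (2*q)/((2*q)) = (2*q)*(1/(2*q)) = 1)
b(p) = -1
X = 2013/1147 (X = 41*(1/31) - 16*(-1/37) = 41/31 + 16/37 = 2013/1147 ≈ 1.7550)
m = 749956/1315609 (m = (-1 + 2013/1147)² = (866/1147)² = 749956/1315609 ≈ 0.57004)
-m = -1*749956/1315609 = -749956/1315609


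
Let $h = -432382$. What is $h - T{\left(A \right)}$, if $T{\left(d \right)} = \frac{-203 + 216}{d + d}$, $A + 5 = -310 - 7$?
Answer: $- \frac{278453995}{644} \approx -4.3238 \cdot 10^{5}$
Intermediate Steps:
$A = -322$ ($A = -5 - 317 = -322$)
$T{\left(d \right)} = \frac{13}{2 d}$
$h - T{\left(A \right)} = -432382 - \frac{13}{2 \left(-322\right)} = -432382 - \frac{13}{2} \left(- \frac{1}{322}\right) = -432382 - - \frac{13}{644} = -432382 + \frac{13}{644} = - \frac{278453995}{644}$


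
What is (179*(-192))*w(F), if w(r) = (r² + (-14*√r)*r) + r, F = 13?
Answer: -6254976 + 6254976*√13 ≈ 1.6298e+7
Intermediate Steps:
w(r) = r + r² - 14*r^(3/2) (w(r) = (r² - 14*r^(3/2)) + r = r + r² - 14*r^(3/2))
(179*(-192))*w(F) = (179*(-192))*(13 + 13² - 182*√13) = -34368*(13 + 169 - 182*√13) = -34368*(182 - 182*√13) = -6254976 + 6254976*√13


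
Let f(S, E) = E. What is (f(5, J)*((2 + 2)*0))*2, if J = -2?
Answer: 0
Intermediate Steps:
(f(5, J)*((2 + 2)*0))*2 = -2*(2 + 2)*0*2 = -8*0*2 = -2*0*2 = 0*2 = 0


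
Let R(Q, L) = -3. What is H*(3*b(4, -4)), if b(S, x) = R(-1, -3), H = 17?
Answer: -153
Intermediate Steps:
b(S, x) = -3
H*(3*b(4, -4)) = 17*(3*(-3)) = 17*(-9) = -153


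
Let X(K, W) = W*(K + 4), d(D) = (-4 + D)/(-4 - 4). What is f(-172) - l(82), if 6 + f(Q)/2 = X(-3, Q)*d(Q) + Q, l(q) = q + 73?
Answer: -8079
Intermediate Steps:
d(D) = ½ - D/8 (d(D) = (-4 + D)/(-8) = (-4 + D)*(-⅛) = ½ - D/8)
l(q) = 73 + q
X(K, W) = W*(4 + K)
f(Q) = -12 + 2*Q + 2*Q*(½ - Q/8) (f(Q) = -12 + 2*((Q*(4 - 3))*(½ - Q/8) + Q) = -12 + 2*((Q*1)*(½ - Q/8) + Q) = -12 + 2*(Q*(½ - Q/8) + Q) = -12 + 2*(Q + Q*(½ - Q/8)) = -12 + (2*Q + 2*Q*(½ - Q/8)) = -12 + 2*Q + 2*Q*(½ - Q/8))
f(-172) - l(82) = (-12 + 3*(-172) - ¼*(-172)²) - (73 + 82) = (-12 - 516 - ¼*29584) - 1*155 = (-12 - 516 - 7396) - 155 = -7924 - 155 = -8079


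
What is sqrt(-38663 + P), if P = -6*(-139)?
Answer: I*sqrt(37829) ≈ 194.5*I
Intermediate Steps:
P = 834
sqrt(-38663 + P) = sqrt(-38663 + 834) = sqrt(-37829) = I*sqrt(37829)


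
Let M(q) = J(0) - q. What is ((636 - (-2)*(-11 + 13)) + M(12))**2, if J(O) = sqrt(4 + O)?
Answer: 396900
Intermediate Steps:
M(q) = 2 - q (M(q) = sqrt(4 + 0) - q = sqrt(4) - q = 2 - q)
((636 - (-2)*(-11 + 13)) + M(12))**2 = ((636 - (-2)*(-11 + 13)) + (2 - 1*12))**2 = ((636 - (-2)*2) + (2 - 12))**2 = ((636 - 1*(-4)) - 10)**2 = ((636 + 4) - 10)**2 = (640 - 10)**2 = 630**2 = 396900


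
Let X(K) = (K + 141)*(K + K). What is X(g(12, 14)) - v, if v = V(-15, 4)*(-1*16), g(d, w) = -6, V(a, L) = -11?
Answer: -1796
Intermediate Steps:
X(K) = 2*K*(141 + K) (X(K) = (141 + K)*(2*K) = 2*K*(141 + K))
v = 176 (v = -(-11)*16 = -11*(-16) = 176)
X(g(12, 14)) - v = 2*(-6)*(141 - 6) - 1*176 = 2*(-6)*135 - 176 = -1620 - 176 = -1796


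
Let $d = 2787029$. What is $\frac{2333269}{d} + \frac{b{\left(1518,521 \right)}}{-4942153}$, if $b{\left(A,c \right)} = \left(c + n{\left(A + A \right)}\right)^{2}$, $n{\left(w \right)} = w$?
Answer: $- \frac{23730812490064}{13773923733437} \approx -1.7229$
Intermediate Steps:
$b{\left(A,c \right)} = \left(c + 2 A\right)^{2}$ ($b{\left(A,c \right)} = \left(c + \left(A + A\right)\right)^{2} = \left(c + 2 A\right)^{2}$)
$\frac{2333269}{d} + \frac{b{\left(1518,521 \right)}}{-4942153} = \frac{2333269}{2787029} + \frac{\left(521 + 2 \cdot 1518\right)^{2}}{-4942153} = 2333269 \cdot \frac{1}{2787029} + \left(521 + 3036\right)^{2} \left(- \frac{1}{4942153}\right) = \frac{2333269}{2787029} + 3557^{2} \left(- \frac{1}{4942153}\right) = \frac{2333269}{2787029} + 12652249 \left(- \frac{1}{4942153}\right) = \frac{2333269}{2787029} - \frac{12652249}{4942153} = - \frac{23730812490064}{13773923733437}$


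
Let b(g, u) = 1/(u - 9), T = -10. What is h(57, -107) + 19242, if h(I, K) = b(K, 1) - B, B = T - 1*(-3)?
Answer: 153991/8 ≈ 19249.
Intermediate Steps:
B = -7 (B = -10 - 1*(-3) = -10 + 3 = -7)
b(g, u) = 1/(-9 + u)
h(I, K) = 55/8 (h(I, K) = 1/(-9 + 1) - 1*(-7) = 1/(-8) + 7 = -⅛ + 7 = 55/8)
h(57, -107) + 19242 = 55/8 + 19242 = 153991/8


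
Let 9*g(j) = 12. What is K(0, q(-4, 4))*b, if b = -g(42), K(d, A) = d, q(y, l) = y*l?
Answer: 0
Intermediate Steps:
q(y, l) = l*y
g(j) = 4/3 (g(j) = (1/9)*12 = 4/3)
b = -4/3 (b = -1*4/3 = -4/3 ≈ -1.3333)
K(0, q(-4, 4))*b = 0*(-4/3) = 0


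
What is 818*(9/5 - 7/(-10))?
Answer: 2045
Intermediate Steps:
818*(9/5 - 7/(-10)) = 818*(9*(⅕) - 7*(-⅒)) = 818*(9/5 + 7/10) = 818*(5/2) = 2045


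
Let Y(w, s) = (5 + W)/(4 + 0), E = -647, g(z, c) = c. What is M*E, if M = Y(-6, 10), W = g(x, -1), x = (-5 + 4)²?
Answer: -647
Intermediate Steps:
x = 1 (x = (-1)² = 1)
W = -1
Y(w, s) = 1 (Y(w, s) = (5 - 1)/(4 + 0) = 4/4 = 4*(¼) = 1)
M = 1
M*E = 1*(-647) = -647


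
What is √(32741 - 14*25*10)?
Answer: 171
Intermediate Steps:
√(32741 - 14*25*10) = √(32741 - 350*10) = √(32741 - 3500) = √29241 = 171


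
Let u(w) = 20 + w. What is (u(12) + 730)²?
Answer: 580644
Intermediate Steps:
(u(12) + 730)² = ((20 + 12) + 730)² = (32 + 730)² = 762² = 580644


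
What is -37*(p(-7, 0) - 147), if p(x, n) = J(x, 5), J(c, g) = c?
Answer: 5698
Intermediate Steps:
p(x, n) = x
-37*(p(-7, 0) - 147) = -37*(-7 - 147) = -37*(-154) = 5698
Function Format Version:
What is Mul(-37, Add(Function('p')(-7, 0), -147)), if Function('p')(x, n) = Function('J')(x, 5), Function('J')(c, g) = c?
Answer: 5698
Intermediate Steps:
Function('p')(x, n) = x
Mul(-37, Add(Function('p')(-7, 0), -147)) = Mul(-37, Add(-7, -147)) = Mul(-37, -154) = 5698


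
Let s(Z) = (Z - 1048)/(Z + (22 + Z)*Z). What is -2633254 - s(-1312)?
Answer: -556659362289/211396 ≈ -2.6333e+6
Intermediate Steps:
s(Z) = (-1048 + Z)/(Z + Z*(22 + Z))
-2633254 - s(-1312) = -2633254 - (-1048 - 1312)/((-1312)*(23 - 1312)) = -2633254 - (-1)*(-2360)/(1312*(-1289)) = -2633254 - (-1)*(-1)*(-2360)/(1312*1289) = -2633254 - 1*(-295/211396) = -2633254 + 295/211396 = -556659362289/211396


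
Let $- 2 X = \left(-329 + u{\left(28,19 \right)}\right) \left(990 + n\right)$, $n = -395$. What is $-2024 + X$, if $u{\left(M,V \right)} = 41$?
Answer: $83656$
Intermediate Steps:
$X = 85680$ ($X = - \frac{\left(-329 + 41\right) \left(990 - 395\right)}{2} = - \frac{\left(-288\right) 595}{2} = \left(- \frac{1}{2}\right) \left(-171360\right) = 85680$)
$-2024 + X = -2024 + 85680 = 83656$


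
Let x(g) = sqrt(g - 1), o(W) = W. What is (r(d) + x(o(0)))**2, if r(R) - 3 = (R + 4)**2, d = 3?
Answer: (52 + I)**2 ≈ 2703.0 + 104.0*I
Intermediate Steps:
x(g) = sqrt(-1 + g)
r(R) = 3 + (4 + R)**2 (r(R) = 3 + (R + 4)**2 = 3 + (4 + R)**2)
(r(d) + x(o(0)))**2 = ((3 + (4 + 3)**2) + sqrt(-1 + 0))**2 = ((3 + 7**2) + sqrt(-1))**2 = ((3 + 49) + I)**2 = (52 + I)**2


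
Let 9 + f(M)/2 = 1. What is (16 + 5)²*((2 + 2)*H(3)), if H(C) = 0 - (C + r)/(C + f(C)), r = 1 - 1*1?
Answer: 5292/13 ≈ 407.08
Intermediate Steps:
f(M) = -16 (f(M) = -18 + 2*1 = -18 + 2 = -16)
r = 0 (r = 1 - 1 = 0)
H(C) = -C/(-16 + C) (H(C) = 0 - (C + 0)/(C - 16) = 0 - C/(-16 + C) = -C/(-16 + C))
(16 + 5)²*((2 + 2)*H(3)) = (16 + 5)²*((2 + 2)*(-1*3/(-16 + 3))) = 21²*(4*(-1*3/(-13))) = 441*(4*(-1*3*(-1/13))) = 441*(4*(3/13)) = 441*(12/13) = 5292/13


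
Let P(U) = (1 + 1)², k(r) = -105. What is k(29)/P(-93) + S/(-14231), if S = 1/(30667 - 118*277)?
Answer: -3016900841/114929556 ≈ -26.250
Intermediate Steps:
S = -1/2019 (S = 1/(30667 - 32686) = 1/(-2019) = -1/2019 ≈ -0.00049530)
P(U) = 4 (P(U) = 2² = 4)
k(29)/P(-93) + S/(-14231) = -105/4 - 1/2019/(-14231) = -105*¼ - 1/2019*(-1/14231) = -105/4 + 1/28732389 = -3016900841/114929556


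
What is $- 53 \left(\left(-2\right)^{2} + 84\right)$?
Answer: $-4664$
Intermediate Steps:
$- 53 \left(\left(-2\right)^{2} + 84\right) = - 53 \left(4 + 84\right) = \left(-53\right) 88 = -4664$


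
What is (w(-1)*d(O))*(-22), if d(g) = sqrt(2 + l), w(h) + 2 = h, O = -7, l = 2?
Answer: 132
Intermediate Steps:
w(h) = -2 + h
d(g) = 2 (d(g) = sqrt(2 + 2) = sqrt(4) = 2)
(w(-1)*d(O))*(-22) = ((-2 - 1)*2)*(-22) = -3*2*(-22) = -6*(-22) = 132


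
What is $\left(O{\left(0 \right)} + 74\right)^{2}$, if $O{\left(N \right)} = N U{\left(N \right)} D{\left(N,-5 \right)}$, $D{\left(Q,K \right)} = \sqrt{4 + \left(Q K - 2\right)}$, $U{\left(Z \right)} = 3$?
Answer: $5476$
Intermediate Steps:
$D{\left(Q,K \right)} = \sqrt{2 + K Q}$ ($D{\left(Q,K \right)} = \sqrt{4 + \left(K Q - 2\right)} = \sqrt{4 + \left(-2 + K Q\right)} = \sqrt{2 + K Q}$)
$O{\left(N \right)} = 3 N \sqrt{2 - 5 N}$ ($O{\left(N \right)} = N 3 \sqrt{2 - 5 N} = 3 N \sqrt{2 - 5 N}$)
$\left(O{\left(0 \right)} + 74\right)^{2} = \left(3 \cdot 0 \sqrt{2 - 0} + 74\right)^{2} = \left(3 \cdot 0 \sqrt{2 + 0} + 74\right)^{2} = \left(3 \cdot 0 \sqrt{2} + 74\right)^{2} = \left(0 + 74\right)^{2} = 74^{2} = 5476$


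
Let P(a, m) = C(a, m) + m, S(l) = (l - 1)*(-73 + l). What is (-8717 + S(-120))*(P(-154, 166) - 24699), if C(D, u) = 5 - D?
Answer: -356737864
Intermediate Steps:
S(l) = (-1 + l)*(-73 + l)
P(a, m) = 5 + m - a (P(a, m) = (5 - a) + m = 5 + m - a)
(-8717 + S(-120))*(P(-154, 166) - 24699) = (-8717 + (73 + (-120)² - 74*(-120)))*((5 + 166 - 1*(-154)) - 24699) = (-8717 + (73 + 14400 + 8880))*((5 + 166 + 154) - 24699) = (-8717 + 23353)*(325 - 24699) = 14636*(-24374) = -356737864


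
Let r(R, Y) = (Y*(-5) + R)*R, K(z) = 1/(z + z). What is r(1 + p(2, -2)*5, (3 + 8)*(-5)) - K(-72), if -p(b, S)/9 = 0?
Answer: 39745/144 ≈ 276.01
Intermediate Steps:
p(b, S) = 0 (p(b, S) = -9*0 = 0)
K(z) = 1/(2*z)
r(R, Y) = R*(R - 5*Y) (r(R, Y) = (-5*Y + R)*R = (R - 5*Y)*R = R*(R - 5*Y))
r(1 + p(2, -2)*5, (3 + 8)*(-5)) - K(-72) = (1 + 0*5)*((1 + 0*5) - 5*(3 + 8)*(-5)) - 1/(2*(-72)) = (1 + 0)*((1 + 0) - 55*(-5)) - (-1)/(2*72) = 1*(1 - 5*(-55)) - 1*(-1/144) = 1*(1 + 275) + 1/144 = 1*276 + 1/144 = 276 + 1/144 = 39745/144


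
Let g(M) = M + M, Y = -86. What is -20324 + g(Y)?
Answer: -20496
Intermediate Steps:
g(M) = 2*M
-20324 + g(Y) = -20324 + 2*(-86) = -20324 - 172 = -20496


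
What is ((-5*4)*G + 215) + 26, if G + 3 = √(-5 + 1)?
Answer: 301 - 40*I ≈ 301.0 - 40.0*I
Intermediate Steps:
G = -3 + 2*I (G = -3 + √(-5 + 1) = -3 + √(-4) = -3 + 2*I ≈ -3.0 + 2.0*I)
((-5*4)*G + 215) + 26 = ((-5*4)*(-3 + 2*I) + 215) + 26 = (-20*(-3 + 2*I) + 215) + 26 = ((60 - 40*I) + 215) + 26 = (275 - 40*I) + 26 = 301 - 40*I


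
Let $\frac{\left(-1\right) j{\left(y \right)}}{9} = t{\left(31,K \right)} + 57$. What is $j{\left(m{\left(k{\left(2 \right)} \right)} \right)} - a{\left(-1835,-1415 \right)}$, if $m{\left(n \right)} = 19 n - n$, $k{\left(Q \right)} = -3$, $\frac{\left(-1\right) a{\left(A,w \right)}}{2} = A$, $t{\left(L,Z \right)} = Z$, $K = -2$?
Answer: $-4165$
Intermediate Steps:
$a{\left(A,w \right)} = - 2 A$
$m{\left(n \right)} = 18 n$
$j{\left(y \right)} = -495$ ($j{\left(y \right)} = - 9 \left(-2 + 57\right) = \left(-9\right) 55 = -495$)
$j{\left(m{\left(k{\left(2 \right)} \right)} \right)} - a{\left(-1835,-1415 \right)} = -495 - \left(-2\right) \left(-1835\right) = -495 - 3670 = -4165$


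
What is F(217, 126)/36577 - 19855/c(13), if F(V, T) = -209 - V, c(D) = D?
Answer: -726241873/475501 ≈ -1527.3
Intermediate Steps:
F(217, 126)/36577 - 19855/c(13) = (-209 - 1*217)/36577 - 19855/13 = (-209 - 217)*(1/36577) - 19855*1/13 = -426*1/36577 - 19855/13 = -426/36577 - 19855/13 = -726241873/475501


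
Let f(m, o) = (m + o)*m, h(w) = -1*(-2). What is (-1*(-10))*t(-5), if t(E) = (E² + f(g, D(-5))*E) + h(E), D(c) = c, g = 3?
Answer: 570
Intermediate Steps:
h(w) = 2
f(m, o) = m*(m + o)
t(E) = 2 + E² - 6*E (t(E) = (E² + (3*(3 - 5))*E) + 2 = (E² + (3*(-2))*E) + 2 = (E² - 6*E) + 2 = 2 + E² - 6*E)
(-1*(-10))*t(-5) = (-1*(-10))*(2 + (-5)² - 6*(-5)) = 10*(2 + 25 + 30) = 10*57 = 570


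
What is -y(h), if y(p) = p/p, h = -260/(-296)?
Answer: -1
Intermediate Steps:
h = 65/74 (h = -260*(-1/296) = 65/74 ≈ 0.87838)
y(p) = 1
-y(h) = -1*1 = -1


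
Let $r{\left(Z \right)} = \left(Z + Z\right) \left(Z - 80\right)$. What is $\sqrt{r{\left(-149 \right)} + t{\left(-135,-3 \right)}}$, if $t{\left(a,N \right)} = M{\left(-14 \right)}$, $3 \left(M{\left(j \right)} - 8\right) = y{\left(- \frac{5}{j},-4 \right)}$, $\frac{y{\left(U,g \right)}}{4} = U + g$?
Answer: $\frac{2 \sqrt{836003}}{7} \approx 261.24$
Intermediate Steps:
$y{\left(U,g \right)} = 4 U + 4 g$ ($y{\left(U,g \right)} = 4 \left(U + g\right) = 4 U + 4 g$)
$M{\left(j \right)} = \frac{8}{3} - \frac{20}{3 j}$ ($M{\left(j \right)} = 8 + \frac{4 \left(- \frac{5}{j}\right) + 4 \left(-4\right)}{3} = 8 + \frac{- \frac{20}{j} - 16}{3} = 8 + \frac{-16 - \frac{20}{j}}{3} = 8 - \left(\frac{16}{3} + \frac{20}{3 j}\right) = \frac{8}{3} - \frac{20}{3 j}$)
$t{\left(a,N \right)} = \frac{22}{7}$ ($t{\left(a,N \right)} = \frac{4 \left(-5 + 2 \left(-14\right)\right)}{3 \left(-14\right)} = \frac{4}{3} \left(- \frac{1}{14}\right) \left(-5 - 28\right) = \frac{4}{3} \left(- \frac{1}{14}\right) \left(-33\right) = \frac{22}{7}$)
$r{\left(Z \right)} = 2 Z \left(-80 + Z\right)$
$\sqrt{r{\left(-149 \right)} + t{\left(-135,-3 \right)}} = \sqrt{2 \left(-149\right) \left(-80 - 149\right) + \frac{22}{7}} = \sqrt{2 \left(-149\right) \left(-229\right) + \frac{22}{7}} = \sqrt{68242 + \frac{22}{7}} = \sqrt{\frac{477716}{7}} = \frac{2 \sqrt{836003}}{7}$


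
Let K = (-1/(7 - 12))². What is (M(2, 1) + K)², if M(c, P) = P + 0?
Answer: 676/625 ≈ 1.0816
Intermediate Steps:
M(c, P) = P
K = 1/25 (K = (-1/(-5))² = (-1*(-⅕))² = (⅕)² = 1/25 ≈ 0.040000)
(M(2, 1) + K)² = (1 + 1/25)² = (26/25)² = 676/625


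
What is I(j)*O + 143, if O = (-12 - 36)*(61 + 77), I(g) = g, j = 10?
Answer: -66097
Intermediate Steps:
O = -6624 (O = -48*138 = -6624)
I(j)*O + 143 = 10*(-6624) + 143 = -66240 + 143 = -66097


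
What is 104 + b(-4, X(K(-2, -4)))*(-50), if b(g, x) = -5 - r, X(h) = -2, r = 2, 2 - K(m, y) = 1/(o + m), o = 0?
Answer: 454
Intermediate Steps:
K(m, y) = 2 - 1/m (K(m, y) = 2 - 1/(0 + m) = 2 - 1/m)
b(g, x) = -7 (b(g, x) = -5 - 1*2 = -5 - 2 = -7)
104 + b(-4, X(K(-2, -4)))*(-50) = 104 - 7*(-50) = 104 + 350 = 454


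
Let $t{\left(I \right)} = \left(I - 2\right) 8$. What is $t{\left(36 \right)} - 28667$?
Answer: $-28395$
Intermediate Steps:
$t{\left(I \right)} = -16 + 8 I$ ($t{\left(I \right)} = \left(-2 + I\right) 8 = -16 + 8 I$)
$t{\left(36 \right)} - 28667 = \left(-16 + 8 \cdot 36\right) - 28667 = \left(-16 + 288\right) - 28667 = 272 - 28667 = -28395$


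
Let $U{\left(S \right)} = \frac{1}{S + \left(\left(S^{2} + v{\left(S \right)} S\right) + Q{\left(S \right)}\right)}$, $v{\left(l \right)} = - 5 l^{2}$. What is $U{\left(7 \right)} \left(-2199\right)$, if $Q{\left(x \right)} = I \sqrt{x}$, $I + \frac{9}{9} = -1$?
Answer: $\frac{521163}{393179} - \frac{4398 \sqrt{7}}{2752253} \approx 1.3213$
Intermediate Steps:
$I = -2$ ($I = -1 - 1 = -2$)
$Q{\left(x \right)} = - 2 \sqrt{x}$
$U{\left(S \right)} = \frac{1}{S + S^{2} - 5 S^{3} - 2 \sqrt{S}}$ ($U{\left(S \right)} = \frac{1}{S - \left(- S^{2} + 2 \sqrt{S} - - 5 S^{2} S\right)} = \frac{1}{S - \left(- S^{2} + 2 \sqrt{S} + 5 S^{3}\right)} = \frac{1}{S + S^{2} - 5 S^{3} - 2 \sqrt{S}}$)
$U{\left(7 \right)} \left(-2199\right) = \frac{1}{7 + 7^{2} - 5 \cdot 7^{3} - 2 \sqrt{7}} \left(-2199\right) = \frac{1}{7 + 49 - 1715 - 2 \sqrt{7}} \left(-2199\right) = \frac{1}{-1659 - 2 \sqrt{7}} \left(-2199\right) = - \frac{2199}{-1659 - 2 \sqrt{7}}$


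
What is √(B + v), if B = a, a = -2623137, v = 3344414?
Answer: √721277 ≈ 849.28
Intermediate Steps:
B = -2623137
√(B + v) = √(-2623137 + 3344414) = √721277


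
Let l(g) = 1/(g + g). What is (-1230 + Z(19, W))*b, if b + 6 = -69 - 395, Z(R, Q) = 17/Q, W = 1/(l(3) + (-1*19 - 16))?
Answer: 2569255/3 ≈ 8.5642e+5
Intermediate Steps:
l(g) = 1/(2*g)
W = -6/209 (W = 1/((½)/3 + (-1*19 - 16)) = 1/((½)*(⅓) + (-19 - 16)) = 1/(⅙ - 35) = 1/(-209/6) = -6/209 ≈ -0.028708)
b = -470 (b = -6 + (-69 - 395) = -6 - 464 = -470)
(-1230 + Z(19, W))*b = (-1230 + 17/(-6/209))*(-470) = (-1230 + 17*(-209/6))*(-470) = (-1230 - 3553/6)*(-470) = -10933/6*(-470) = 2569255/3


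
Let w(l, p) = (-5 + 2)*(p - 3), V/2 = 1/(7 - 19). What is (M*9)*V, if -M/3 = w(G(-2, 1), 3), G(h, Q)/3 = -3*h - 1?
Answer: 0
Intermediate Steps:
G(h, Q) = -3 - 9*h (G(h, Q) = 3*(-3*h - 1) = 3*(-1 - 3*h) = -3 - 9*h)
V = -1/6 (V = 2/(7 - 19) = 2/(-12) = 2*(-1/12) = -1/6 ≈ -0.16667)
w(l, p) = 9 - 3*p (w(l, p) = -3*(-3 + p) = 9 - 3*p)
M = 0 (M = -3*(9 - 3*3) = -3*(9 - 9) = -3*0 = 0)
(M*9)*V = (0*9)*(-1/6) = 0*(-1/6) = 0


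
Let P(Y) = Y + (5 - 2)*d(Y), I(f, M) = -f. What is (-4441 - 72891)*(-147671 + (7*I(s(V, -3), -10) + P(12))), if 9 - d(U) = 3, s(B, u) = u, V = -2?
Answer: 11415749840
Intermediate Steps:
d(U) = 6 (d(U) = 9 - 1*3 = 9 - 3 = 6)
P(Y) = 18 + Y (P(Y) = Y + (5 - 2)*6 = Y + 3*6 = Y + 18 = 18 + Y)
(-4441 - 72891)*(-147671 + (7*I(s(V, -3), -10) + P(12))) = (-4441 - 72891)*(-147671 + (7*(-1*(-3)) + (18 + 12))) = -77332*(-147671 + (7*3 + 30)) = -77332*(-147671 + (21 + 30)) = -77332*(-147671 + 51) = -77332*(-147620) = 11415749840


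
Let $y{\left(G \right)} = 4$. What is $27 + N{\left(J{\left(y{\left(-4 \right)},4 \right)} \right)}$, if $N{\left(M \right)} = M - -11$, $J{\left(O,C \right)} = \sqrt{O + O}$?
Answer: $38 + 2 \sqrt{2} \approx 40.828$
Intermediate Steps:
$J{\left(O,C \right)} = \sqrt{2} \sqrt{O}$ ($J{\left(O,C \right)} = \sqrt{2 O} = \sqrt{2} \sqrt{O}$)
$N{\left(M \right)} = 11 + M$ ($N{\left(M \right)} = M + 11 = 11 + M$)
$27 + N{\left(J{\left(y{\left(-4 \right)},4 \right)} \right)} = 27 + \left(11 + \sqrt{2} \sqrt{4}\right) = 27 + \left(11 + \sqrt{2} \cdot 2\right) = 27 + \left(11 + 2 \sqrt{2}\right) = 38 + 2 \sqrt{2}$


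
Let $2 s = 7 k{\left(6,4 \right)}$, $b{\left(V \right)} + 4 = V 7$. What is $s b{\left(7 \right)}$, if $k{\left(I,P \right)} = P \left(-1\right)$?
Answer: $-630$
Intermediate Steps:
$k{\left(I,P \right)} = - P$
$b{\left(V \right)} = -4 + 7 V$ ($b{\left(V \right)} = -4 + V 7 = -4 + 7 V$)
$s = -14$ ($s = \frac{7 \left(\left(-1\right) 4\right)}{2} = \frac{7 \left(-4\right)}{2} = \frac{1}{2} \left(-28\right) = -14$)
$s b{\left(7 \right)} = - 14 \left(-4 + 7 \cdot 7\right) = - 14 \left(-4 + 49\right) = \left(-14\right) 45 = -630$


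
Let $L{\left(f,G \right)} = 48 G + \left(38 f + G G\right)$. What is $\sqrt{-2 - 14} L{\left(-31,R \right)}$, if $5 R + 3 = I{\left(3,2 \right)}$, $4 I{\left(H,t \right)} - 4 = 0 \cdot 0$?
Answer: $- \frac{119704 i}{25} \approx - 4788.2 i$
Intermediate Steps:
$I{\left(H,t \right)} = 1$ ($I{\left(H,t \right)} = 1 + \frac{0 \cdot 0}{4} = 1 + \frac{1}{4} \cdot 0 = 1 + 0 = 1$)
$R = - \frac{2}{5}$ ($R = - \frac{3}{5} + \frac{1}{5} \cdot 1 = - \frac{3}{5} + \frac{1}{5} = - \frac{2}{5} \approx -0.4$)
$L{\left(f,G \right)} = G^{2} + 38 f + 48 G$ ($L{\left(f,G \right)} = 48 G + \left(38 f + G^{2}\right) = 48 G + \left(G^{2} + 38 f\right) = G^{2} + 38 f + 48 G$)
$\sqrt{-2 - 14} L{\left(-31,R \right)} = \sqrt{-2 - 14} \left(\left(- \frac{2}{5}\right)^{2} + 38 \left(-31\right) + 48 \left(- \frac{2}{5}\right)\right) = \sqrt{-16} \left(\frac{4}{25} - 1178 - \frac{96}{5}\right) = 4 i \left(- \frac{29926}{25}\right) = - \frac{119704 i}{25}$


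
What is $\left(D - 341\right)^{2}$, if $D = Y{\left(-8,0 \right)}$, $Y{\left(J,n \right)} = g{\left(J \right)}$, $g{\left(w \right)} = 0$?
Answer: $116281$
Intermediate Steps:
$Y{\left(J,n \right)} = 0$
$D = 0$
$\left(D - 341\right)^{2} = \left(0 - 341\right)^{2} = \left(-341\right)^{2} = 116281$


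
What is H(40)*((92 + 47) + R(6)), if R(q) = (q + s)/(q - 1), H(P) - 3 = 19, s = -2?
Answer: 15378/5 ≈ 3075.6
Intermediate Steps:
H(P) = 22 (H(P) = 3 + 19 = 22)
R(q) = (-2 + q)/(-1 + q) (R(q) = (q - 2)/(q - 1) = (-2 + q)/(-1 + q))
H(40)*((92 + 47) + R(6)) = 22*((92 + 47) + (-2 + 6)/(-1 + 6)) = 22*(139 + 4/5) = 22*(699/5) = 15378/5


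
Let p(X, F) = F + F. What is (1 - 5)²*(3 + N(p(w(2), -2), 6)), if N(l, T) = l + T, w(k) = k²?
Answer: 80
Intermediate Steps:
p(X, F) = 2*F
N(l, T) = T + l
(1 - 5)²*(3 + N(p(w(2), -2), 6)) = (1 - 5)²*(3 + (6 + 2*(-2))) = (-4)²*(3 + (6 - 4)) = 16*(3 + 2) = 16*5 = 80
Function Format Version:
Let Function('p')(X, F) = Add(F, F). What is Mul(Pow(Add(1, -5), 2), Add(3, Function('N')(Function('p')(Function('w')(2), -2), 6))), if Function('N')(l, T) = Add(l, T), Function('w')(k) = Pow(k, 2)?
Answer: 80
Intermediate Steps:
Function('p')(X, F) = Mul(2, F)
Function('N')(l, T) = Add(T, l)
Mul(Pow(Add(1, -5), 2), Add(3, Function('N')(Function('p')(Function('w')(2), -2), 6))) = Mul(Pow(Add(1, -5), 2), Add(3, Add(6, Mul(2, -2)))) = Mul(Pow(-4, 2), Add(3, Add(6, -4))) = Mul(16, Add(3, 2)) = Mul(16, 5) = 80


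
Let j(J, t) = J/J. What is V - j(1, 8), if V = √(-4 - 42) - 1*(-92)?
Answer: 91 + I*√46 ≈ 91.0 + 6.7823*I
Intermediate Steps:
j(J, t) = 1
V = 92 + I*√46 (V = √(-46) + 92 = I*√46 + 92 = 92 + I*√46 ≈ 92.0 + 6.7823*I)
V - j(1, 8) = (92 + I*√46) - 1*1 = (92 + I*√46) - 1 = 91 + I*√46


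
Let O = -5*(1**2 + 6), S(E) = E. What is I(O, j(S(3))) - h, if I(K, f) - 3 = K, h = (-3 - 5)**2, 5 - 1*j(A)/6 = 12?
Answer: -96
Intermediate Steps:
j(A) = -42 (j(A) = 30 - 6*12 = 30 - 72 = -42)
O = -35 (O = -5*(1 + 6) = -5*7 = -35)
h = 64 (h = (-8)**2 = 64)
I(K, f) = 3 + K
I(O, j(S(3))) - h = (3 - 35) - 1*64 = -32 - 64 = -96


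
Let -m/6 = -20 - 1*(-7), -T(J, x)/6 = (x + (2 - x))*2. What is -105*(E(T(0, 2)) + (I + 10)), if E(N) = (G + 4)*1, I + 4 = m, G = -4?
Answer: -8820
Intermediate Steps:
T(J, x) = -24 (T(J, x) = -6*(x + (2 - x))*2 = -12*2 = -6*4 = -24)
m = 78 (m = -6*(-20 - 1*(-7)) = -6*(-20 + 7) = -6*(-13) = 78)
I = 74 (I = -4 + 78 = 74)
E(N) = 0 (E(N) = (-4 + 4)*1 = 0*1 = 0)
-105*(E(T(0, 2)) + (I + 10)) = -105*(0 + (74 + 10)) = -105*(0 + 84) = -105*84 = -8820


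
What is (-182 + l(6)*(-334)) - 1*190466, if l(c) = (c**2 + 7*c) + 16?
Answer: -222044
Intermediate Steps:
l(c) = 16 + c**2 + 7*c
(-182 + l(6)*(-334)) - 1*190466 = (-182 + (16 + 6**2 + 7*6)*(-334)) - 1*190466 = (-182 + (16 + 36 + 42)*(-334)) - 190466 = (-182 + 94*(-334)) - 190466 = (-182 - 31396) - 190466 = -31578 - 190466 = -222044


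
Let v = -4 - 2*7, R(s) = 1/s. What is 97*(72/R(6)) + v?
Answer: 41886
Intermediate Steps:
v = -18 (v = -4 - 14 = -18)
97*(72/R(6)) + v = 97*(72/(1/6)) - 18 = 97*(72/(⅙)) - 18 = 97*(72*6) - 18 = 97*432 - 18 = 41904 - 18 = 41886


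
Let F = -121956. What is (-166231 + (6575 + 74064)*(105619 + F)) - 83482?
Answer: -1317649056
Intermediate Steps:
(-166231 + (6575 + 74064)*(105619 + F)) - 83482 = (-166231 + (6575 + 74064)*(105619 - 121956)) - 83482 = (-166231 + 80639*(-16337)) - 83482 = (-166231 - 1317399343) - 83482 = -1317565574 - 83482 = -1317649056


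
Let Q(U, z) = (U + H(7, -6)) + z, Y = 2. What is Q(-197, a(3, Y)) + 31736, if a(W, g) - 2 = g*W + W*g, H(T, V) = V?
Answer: 31547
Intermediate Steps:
a(W, g) = 2 + 2*W*g (a(W, g) = 2 + (g*W + W*g) = 2 + (W*g + W*g) = 2 + 2*W*g)
Q(U, z) = -6 + U + z (Q(U, z) = (U - 6) + z = (-6 + U) + z = -6 + U + z)
Q(-197, a(3, Y)) + 31736 = (-6 - 197 + (2 + 2*3*2)) + 31736 = (-6 - 197 + (2 + 12)) + 31736 = (-6 - 197 + 14) + 31736 = -189 + 31736 = 31547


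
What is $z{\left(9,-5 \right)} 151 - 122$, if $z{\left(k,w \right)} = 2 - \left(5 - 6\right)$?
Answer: $331$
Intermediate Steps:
$z{\left(k,w \right)} = 3$ ($z{\left(k,w \right)} = 2 - \left(5 - 6\right) = 2 - -1 = 2 + 1 = 3$)
$z{\left(9,-5 \right)} 151 - 122 = 3 \cdot 151 - 122 = 453 - 122 = 331$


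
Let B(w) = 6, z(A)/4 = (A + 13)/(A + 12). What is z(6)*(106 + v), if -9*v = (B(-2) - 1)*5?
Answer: 35302/81 ≈ 435.83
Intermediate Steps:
z(A) = 4*(13 + A)/(12 + A) (z(A) = 4*((A + 13)/(A + 12)) = 4*((13 + A)/(12 + A)) = 4*(13 + A)/(12 + A))
v = -25/9 (v = -(6 - 1)*5/9 = -5*5/9 = -⅑*25 = -25/9 ≈ -2.7778)
z(6)*(106 + v) = (4*(13 + 6)/(12 + 6))*(106 - 25/9) = (4*19/18)*(929/9) = (4*(1/18)*19)*(929/9) = (38/9)*(929/9) = 35302/81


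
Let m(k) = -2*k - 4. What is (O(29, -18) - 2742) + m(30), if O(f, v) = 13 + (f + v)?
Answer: -2782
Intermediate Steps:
O(f, v) = 13 + f + v
m(k) = -4 - 2*k
(O(29, -18) - 2742) + m(30) = ((13 + 29 - 18) - 2742) + (-4 - 2*30) = (24 - 2742) + (-4 - 60) = -2718 - 64 = -2782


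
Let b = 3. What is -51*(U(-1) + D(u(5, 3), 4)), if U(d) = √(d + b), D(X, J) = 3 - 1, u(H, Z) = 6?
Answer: -102 - 51*√2 ≈ -174.13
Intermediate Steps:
D(X, J) = 2
U(d) = √(3 + d) (U(d) = √(d + 3) = √(3 + d))
-51*(U(-1) + D(u(5, 3), 4)) = -51*(√(3 - 1) + 2) = -51*(√2 + 2) = -51*(2 + √2) = -102 - 51*√2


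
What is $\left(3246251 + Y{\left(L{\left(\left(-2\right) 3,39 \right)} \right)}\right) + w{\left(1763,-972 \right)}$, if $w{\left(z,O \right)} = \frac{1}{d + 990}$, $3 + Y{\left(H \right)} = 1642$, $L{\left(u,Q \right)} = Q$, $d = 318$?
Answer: $\frac{4248240121}{1308} \approx 3.2479 \cdot 10^{6}$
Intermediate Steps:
$Y{\left(H \right)} = 1639$ ($Y{\left(H \right)} = -3 + 1642 = 1639$)
$w{\left(z,O \right)} = \frac{1}{1308}$ ($w{\left(z,O \right)} = \frac{1}{318 + 990} = \frac{1}{1308}$)
$\left(3246251 + Y{\left(L{\left(\left(-2\right) 3,39 \right)} \right)}\right) + w{\left(1763,-972 \right)} = \left(3246251 + 1639\right) + \frac{1}{1308} = 3247890 + \frac{1}{1308} = \frac{4248240121}{1308}$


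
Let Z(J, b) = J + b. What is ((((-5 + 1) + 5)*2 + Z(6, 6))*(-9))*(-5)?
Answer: 630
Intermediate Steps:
((((-5 + 1) + 5)*2 + Z(6, 6))*(-9))*(-5) = ((((-5 + 1) + 5)*2 + (6 + 6))*(-9))*(-5) = (((-4 + 5)*2 + 12)*(-9))*(-5) = ((1*2 + 12)*(-9))*(-5) = ((2 + 12)*(-9))*(-5) = (14*(-9))*(-5) = -126*(-5) = 630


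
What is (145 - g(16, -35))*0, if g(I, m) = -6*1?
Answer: 0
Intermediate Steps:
g(I, m) = -6
(145 - g(16, -35))*0 = (145 - 1*(-6))*0 = (145 + 6)*0 = 151*0 = 0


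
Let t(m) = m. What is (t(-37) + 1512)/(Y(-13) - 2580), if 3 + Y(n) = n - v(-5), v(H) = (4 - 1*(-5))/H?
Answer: -7375/12971 ≈ -0.56858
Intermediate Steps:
v(H) = 9/H (v(H) = (4 + 5)/H = 9/H)
Y(n) = -6/5 + n (Y(n) = -3 + (n - 9/(-5)) = -3 + (n - 9*(-1)/5) = -3 + (n - 1*(-9/5)) = -3 + (n + 9/5) = -3 + (9/5 + n) = -6/5 + n)
(t(-37) + 1512)/(Y(-13) - 2580) = (-37 + 1512)/((-6/5 - 13) - 2580) = 1475/(-71/5 - 2580) = 1475/(-12971/5) = 1475*(-5/12971) = -7375/12971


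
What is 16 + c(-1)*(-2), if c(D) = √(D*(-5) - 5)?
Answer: 16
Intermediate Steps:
c(D) = √(-5 - 5*D) (c(D) = √(-5*D - 5) = √(-5 - 5*D))
16 + c(-1)*(-2) = 16 + √(-5 - 5*(-1))*(-2) = 16 + √(-5 + 5)*(-2) = 16 + √0*(-2) = 16 + 0*(-2) = 16 + 0 = 16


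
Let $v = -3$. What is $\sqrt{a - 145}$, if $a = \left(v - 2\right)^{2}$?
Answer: $2 i \sqrt{30} \approx 10.954 i$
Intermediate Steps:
$a = 25$ ($a = \left(-3 - 2\right)^{2} = \left(-5\right)^{2} = 25$)
$\sqrt{a - 145} = \sqrt{25 - 145} = \sqrt{-120} = 2 i \sqrt{30}$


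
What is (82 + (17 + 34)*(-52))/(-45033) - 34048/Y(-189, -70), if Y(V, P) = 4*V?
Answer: 18276506/405297 ≈ 45.094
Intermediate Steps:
(82 + (17 + 34)*(-52))/(-45033) - 34048/Y(-189, -70) = (82 + (17 + 34)*(-52))/(-45033) - 34048/(4*(-189)) = (82 + 51*(-52))*(-1/45033) - 34048/(-756) = (82 - 2652)*(-1/45033) - 34048*(-1/756) = -2570*(-1/45033) + 1216/27 = 2570/45033 + 1216/27 = 18276506/405297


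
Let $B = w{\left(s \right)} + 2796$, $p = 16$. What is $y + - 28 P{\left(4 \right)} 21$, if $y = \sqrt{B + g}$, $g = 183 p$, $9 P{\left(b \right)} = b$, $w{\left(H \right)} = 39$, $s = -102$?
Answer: $- \frac{784}{3} + \sqrt{5763} \approx -185.42$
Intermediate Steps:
$P{\left(b \right)} = \frac{b}{9}$
$B = 2835$ ($B = 39 + 2796 = 2835$)
$g = 2928$ ($g = 183 \cdot 16 = 2928$)
$y = \sqrt{5763}$ ($y = \sqrt{2835 + 2928} = \sqrt{5763} \approx 75.914$)
$y + - 28 P{\left(4 \right)} 21 = \sqrt{5763} + - 28 \cdot \frac{1}{9} \cdot 4 \cdot 21 = \sqrt{5763} + \left(-28\right) \frac{4}{9} \cdot 21 = \sqrt{5763} - \frac{784}{3} = - \frac{784}{3} + \sqrt{5763}$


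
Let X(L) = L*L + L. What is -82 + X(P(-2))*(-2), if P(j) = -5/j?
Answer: -199/2 ≈ -99.500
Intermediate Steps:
X(L) = L + L**2 (X(L) = L**2 + L = L + L**2)
-82 + X(P(-2))*(-2) = -82 + ((-5/(-2))*(1 - 5/(-2)))*(-2) = -82 + ((-5*(-1/2))*(1 - 5*(-1/2)))*(-2) = -82 + (5*(1 + 5/2)/2)*(-2) = -82 + ((5/2)*(7/2))*(-2) = -82 + (35/4)*(-2) = -82 - 35/2 = -199/2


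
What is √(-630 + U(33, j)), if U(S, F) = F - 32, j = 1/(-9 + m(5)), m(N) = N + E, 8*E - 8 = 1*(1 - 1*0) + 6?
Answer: I*√191454/17 ≈ 25.738*I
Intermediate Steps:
E = 15/8 (E = 1 + (1*(1 - 1*0) + 6)/8 = 1 + (1*(1 + 0) + 6)/8 = 1 + (1*1 + 6)/8 = 1 + (1 + 6)/8 = 1 + (⅛)*7 = 1 + 7/8 = 15/8 ≈ 1.8750)
m(N) = 15/8 + N (m(N) = N + 15/8 = 15/8 + N)
j = -8/17 (j = 1/(-9 + (15/8 + 5)) = 1/(-9 + 55/8) = 1/(-17/8) = -8/17 ≈ -0.47059)
U(S, F) = -32 + F
√(-630 + U(33, j)) = √(-630 + (-32 - 8/17)) = √(-630 - 552/17) = √(-11262/17) = I*√191454/17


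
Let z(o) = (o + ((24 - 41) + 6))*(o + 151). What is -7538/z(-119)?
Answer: 3769/2080 ≈ 1.8120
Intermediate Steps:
z(o) = (-11 + o)*(151 + o) (z(o) = (o + (-17 + 6))*(151 + o) = (o - 11)*(151 + o) = (-11 + o)*(151 + o))
-7538/z(-119) = -7538/(-1661 + (-119)² + 140*(-119)) = -7538/(-1661 + 14161 - 16660) = -7538/(-4160) = -7538*(-1/4160) = 3769/2080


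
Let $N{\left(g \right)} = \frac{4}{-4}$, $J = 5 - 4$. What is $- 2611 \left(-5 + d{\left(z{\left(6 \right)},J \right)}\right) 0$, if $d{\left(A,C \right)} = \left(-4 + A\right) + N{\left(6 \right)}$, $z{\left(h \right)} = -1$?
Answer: $0$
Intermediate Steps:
$J = 1$ ($J = 5 - 4 = 1$)
$N{\left(g \right)} = -1$ ($N{\left(g \right)} = 4 \left(- \frac{1}{4}\right) = -1$)
$d{\left(A,C \right)} = -5 + A$ ($d{\left(A,C \right)} = \left(-4 + A\right) - 1 = -5 + A$)
$- 2611 \left(-5 + d{\left(z{\left(6 \right)},J \right)}\right) 0 = - 2611 \left(-5 - 6\right) 0 = - 2611 \left(\left(-11\right) 0\right) = \left(-2611\right) 0 = 0$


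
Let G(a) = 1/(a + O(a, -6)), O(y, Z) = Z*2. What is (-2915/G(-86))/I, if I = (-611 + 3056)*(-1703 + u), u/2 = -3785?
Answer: -5194/412227 ≈ -0.012600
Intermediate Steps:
O(y, Z) = 2*Z
u = -7570 (u = 2*(-3785) = -7570)
G(a) = 1/(-12 + a) (G(a) = 1/(a + 2*(-6)) = 1/(a - 12) = 1/(-12 + a))
I = -22672485 (I = (-611 + 3056)*(-1703 - 7570) = 2445*(-9273) = -22672485)
(-2915/G(-86))/I = -2915/(1/(-12 - 86))/(-22672485) = -2915/(1/(-98))*(-1/22672485) = -2915/(-1/98)*(-1/22672485) = -2915*(-98)*(-1/22672485) = 285670*(-1/22672485) = -5194/412227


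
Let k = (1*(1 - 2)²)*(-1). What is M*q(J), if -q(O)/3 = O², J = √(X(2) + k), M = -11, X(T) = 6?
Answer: 165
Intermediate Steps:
k = -1 (k = (1*(-1)²)*(-1) = (1*1)*(-1) = 1*(-1) = -1)
J = √5 (J = √(6 - 1) = √5 ≈ 2.2361)
q(O) = -3*O²
M*q(J) = -(-33)*(√5)² = -(-33)*5 = -11*(-15) = 165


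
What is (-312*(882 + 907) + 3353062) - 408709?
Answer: 2386185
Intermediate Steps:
(-312*(882 + 907) + 3353062) - 408709 = (-312*1789 + 3353062) - 408709 = (-558168 + 3353062) - 408709 = 2794894 - 408709 = 2386185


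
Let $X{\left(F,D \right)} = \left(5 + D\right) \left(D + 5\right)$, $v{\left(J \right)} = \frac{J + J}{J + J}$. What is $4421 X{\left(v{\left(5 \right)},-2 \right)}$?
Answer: $39789$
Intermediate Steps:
$v{\left(J \right)} = 1$ ($v{\left(J \right)} = \frac{2 J}{2 J} = 2 J \frac{1}{2 J} = 1$)
$X{\left(F,D \right)} = \left(5 + D\right)^{2}$ ($X{\left(F,D \right)} = \left(5 + D\right) \left(5 + D\right) = \left(5 + D\right)^{2}$)
$4421 X{\left(v{\left(5 \right)},-2 \right)} = 4421 \left(5 - 2\right)^{2} = 4421 \cdot 3^{2} = 4421 \cdot 9 = 39789$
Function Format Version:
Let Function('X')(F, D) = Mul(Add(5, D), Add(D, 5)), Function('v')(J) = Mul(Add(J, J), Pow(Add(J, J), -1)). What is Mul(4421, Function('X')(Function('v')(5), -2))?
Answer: 39789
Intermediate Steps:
Function('v')(J) = 1 (Function('v')(J) = Mul(Mul(2, J), Pow(Mul(2, J), -1)) = Mul(Mul(2, J), Mul(Rational(1, 2), Pow(J, -1))) = 1)
Function('X')(F, D) = Pow(Add(5, D), 2) (Function('X')(F, D) = Mul(Add(5, D), Add(5, D)) = Pow(Add(5, D), 2))
Mul(4421, Function('X')(Function('v')(5), -2)) = Mul(4421, Pow(Add(5, -2), 2)) = Mul(4421, Pow(3, 2)) = Mul(4421, 9) = 39789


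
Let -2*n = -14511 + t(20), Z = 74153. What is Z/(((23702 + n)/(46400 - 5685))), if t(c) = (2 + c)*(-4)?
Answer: 6038278790/62003 ≈ 97387.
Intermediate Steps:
t(c) = -8 - 4*c
n = 14599/2 (n = -(-14511 + (-8 - 4*20))/2 = -(-14511 + (-8 - 80))/2 = -(-14511 - 88)/2 = -½*(-14599) = 14599/2 ≈ 7299.5)
Z/(((23702 + n)/(46400 - 5685))) = 74153/(((23702 + 14599/2)/(46400 - 5685))) = 74153/(((62003/2)/40715)) = 74153/(((62003/2)*(1/40715))) = 74153/(62003/81430) = 74153*(81430/62003) = 6038278790/62003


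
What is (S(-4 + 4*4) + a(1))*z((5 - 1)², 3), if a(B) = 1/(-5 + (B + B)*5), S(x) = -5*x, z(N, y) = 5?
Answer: -299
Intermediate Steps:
a(B) = 1/(-5 + 10*B) (a(B) = 1/(-5 + (2*B)*5) = 1/(-5 + 10*B))
(S(-4 + 4*4) + a(1))*z((5 - 1)², 3) = (-5*(-4 + 4*4) + 1/(5*(-1 + 2*1)))*5 = (-5*(-4 + 16) + 1/(5*(-1 + 2)))*5 = (-5*12 + (⅕)/1)*5 = (-60 + (⅕)*1)*5 = (-60 + ⅕)*5 = -299/5*5 = -299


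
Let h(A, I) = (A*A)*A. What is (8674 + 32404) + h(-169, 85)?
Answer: -4785731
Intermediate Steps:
h(A, I) = A³ (h(A, I) = A²*A = A³)
(8674 + 32404) + h(-169, 85) = (8674 + 32404) + (-169)³ = 41078 - 4826809 = -4785731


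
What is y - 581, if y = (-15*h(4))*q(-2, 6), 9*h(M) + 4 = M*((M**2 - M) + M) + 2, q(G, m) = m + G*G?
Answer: -4843/3 ≈ -1614.3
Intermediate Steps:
q(G, m) = m + G**2
h(M) = -2/9 + M**3/9 (h(M) = -4/9 + (M*((M**2 - M) + M) + 2)/9 = -4/9 + (M*M**2 + 2)/9 = -4/9 + (M**3 + 2)/9 = -4/9 + (2 + M**3)/9 = -4/9 + (2/9 + M**3/9) = -2/9 + M**3/9)
y = -3100/3 (y = (-15*(-2/9 + (1/9)*4**3))*(6 + (-2)**2) = (-15*(-2/9 + (1/9)*64))*(6 + 4) = -15*(-2/9 + 64/9)*10 = -15*62/9*10 = -310/3*10 = -3100/3 ≈ -1033.3)
y - 581 = -3100/3 - 581 = -4843/3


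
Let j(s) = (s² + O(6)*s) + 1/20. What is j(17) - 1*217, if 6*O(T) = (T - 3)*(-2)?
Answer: 1101/20 ≈ 55.050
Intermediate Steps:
O(T) = 1 - T/3 (O(T) = ((T - 3)*(-2))/6 = ((-3 + T)*(-2))/6 = (6 - 2*T)/6 = 1 - T/3)
j(s) = 1/20 + s² - s (j(s) = (s² + (1 - ⅓*6)*s) + 1/20 = (s² + (1 - 2)*s) + 1/20 = (s² - s) + 1/20 = 1/20 + s² - s)
j(17) - 1*217 = (1/20 + 17² - 1*17) - 1*217 = (1/20 + 289 - 17) - 217 = 5441/20 - 217 = 1101/20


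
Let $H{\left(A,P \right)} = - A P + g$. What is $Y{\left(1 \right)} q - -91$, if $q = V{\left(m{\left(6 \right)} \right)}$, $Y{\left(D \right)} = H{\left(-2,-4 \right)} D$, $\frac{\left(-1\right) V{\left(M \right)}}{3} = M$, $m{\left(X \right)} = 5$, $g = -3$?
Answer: $256$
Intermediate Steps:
$H{\left(A,P \right)} = -3 - A P$ ($H{\left(A,P \right)} = - A P - 3 = -3 - A P$)
$V{\left(M \right)} = - 3 M$
$Y{\left(D \right)} = - 11 D$ ($Y{\left(D \right)} = \left(-3 - \left(-2\right) \left(-4\right)\right) D = \left(-3 - 8\right) D = - 11 D$)
$q = -15$ ($q = \left(-3\right) 5 = -15$)
$Y{\left(1 \right)} q - -91 = \left(-11\right) 1 \left(-15\right) - -91 = \left(-11\right) \left(-15\right) + 91 = 165 + 91 = 256$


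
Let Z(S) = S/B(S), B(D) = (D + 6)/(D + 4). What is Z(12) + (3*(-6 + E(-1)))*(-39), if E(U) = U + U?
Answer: 2840/3 ≈ 946.67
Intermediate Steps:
B(D) = (6 + D)/(4 + D)
E(U) = 2*U
Z(S) = S*(4 + S)/(6 + S) (Z(S) = S/(((6 + S)/(4 + S))) = S*((4 + S)/(6 + S)) = S*(4 + S)/(6 + S))
Z(12) + (3*(-6 + E(-1)))*(-39) = 12*(4 + 12)/(6 + 12) + (3*(-6 + 2*(-1)))*(-39) = 12*16/18 + (3*(-6 - 2))*(-39) = 12*(1/18)*16 + (3*(-8))*(-39) = 32/3 - 24*(-39) = 32/3 + 936 = 2840/3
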